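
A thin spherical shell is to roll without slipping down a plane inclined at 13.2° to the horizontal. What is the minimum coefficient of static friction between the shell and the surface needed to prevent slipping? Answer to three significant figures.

Here I = (2/3)MR², so the shape factor k = I/(MR²) = 2/3.
Translational: Mg sinθ − f = Ma. Rotational about the CM: fR = Iα = kMRa, so f = kMa.
These give a = g sinθ/(1+k) and the required friction f = kMg sinθ/(1+k).
With N = Mg cosθ, the no-slip condition f ≤ μN gives μ_min = f/N = k tanθ/(1+k).
μ_min = (2/3) × tan13.2° / 1.667 ≈ 0.0938.

μ_min ≈ 0.0938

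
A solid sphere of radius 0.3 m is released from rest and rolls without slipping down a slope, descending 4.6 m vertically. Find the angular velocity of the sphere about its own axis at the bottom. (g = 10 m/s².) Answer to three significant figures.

ω ≈ 27.0 rad/s

With I = (2/5)MR², the ratio k = I/(MR²) is 0.4.
The rolling condition ω = v/R makes the rotational term ½I(v/R)² = ½kMv², so KE_total = ½(1+k)Mv² = (7/10)Mv².
Energy conservation Mgh = ½(1+k)Mv² gives v = √(2gh/(1+k)) = √(2 × 10 × 4.6 / 1.4) = 8.106 m/s.
Then ω = v/R = 8.106 / 0.3 ≈ 27.0 rad/s.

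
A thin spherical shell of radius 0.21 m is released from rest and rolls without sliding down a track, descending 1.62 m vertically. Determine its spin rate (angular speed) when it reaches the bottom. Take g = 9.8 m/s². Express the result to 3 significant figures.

With I = (2/3)MR², the ratio k = I/(MR²) is 2/3.
The rolling condition ω = v/R makes the rotational term ½I(v/R)² = ½kMv², so KE_total = ½(1+k)Mv² = (5/6)Mv².
Energy conservation Mgh = ½(1+k)Mv² gives v = √(2gh/(1+k)) = √(2 × 9.8 × 1.62 / 1.667) = 4.365 m/s.
Then ω = v/R = 4.365 / 0.21 ≈ 20.8 rad/s.

ω ≈ 20.8 rad/s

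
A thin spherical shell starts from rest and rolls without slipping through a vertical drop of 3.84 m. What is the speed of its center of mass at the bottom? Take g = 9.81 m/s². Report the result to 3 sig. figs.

v ≈ 6.72 m/s

For this body I = (2/3)MR², i.e. k = I/(MR²) = 2/3.
Since it rolls without slipping, ω = v/R and KE = ½Mv² + ½Iω² = ½(1+k)Mv² = (5/6)Mv².
Setting Mgh = (5/6)Mv² gives v = √(2gh/(1+k)) = √(2·9.81·3.84/1.667) ≈ 6.72 m/s.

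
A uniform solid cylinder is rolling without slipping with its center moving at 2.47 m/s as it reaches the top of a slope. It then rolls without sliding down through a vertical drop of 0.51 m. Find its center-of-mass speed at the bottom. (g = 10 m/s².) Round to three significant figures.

v ≈ 3.59 m/s

With I = (1/2)MR², the ratio k = I/(MR²) is 0.5.
The rolling condition ω = v/R makes the rotational term ½I(v/R)² = ½kMv², so KE_total = ½(1+k)Mv² = (3/4)Mv².
Energy conservation: (3/4)Mv₀² + Mgh = (3/4)Mv², so v² = v₀² + 2gh/(1+k).
v = √(2.47² + 2×10×0.51/1.5) = √12.9 ≈ 3.59 m/s.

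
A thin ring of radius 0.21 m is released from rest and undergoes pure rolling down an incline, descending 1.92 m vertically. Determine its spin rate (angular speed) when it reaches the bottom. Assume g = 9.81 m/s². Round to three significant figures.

For this body I = MR², i.e. k = I/(MR²) = 1.
Since it rolls without slipping, ω = v/R and KE = ½Mv² + ½Iω² = ½(1+k)Mv² = Mv².
Energy conservation Mgh = ½(1+k)Mv² gives v = √(2gh/(1+k)) = √(2 × 9.81 × 1.92 / 2) = 4.34 m/s.
Then ω = v/R = 4.34 / 0.21 ≈ 20.7 rad/s.

ω ≈ 20.7 rad/s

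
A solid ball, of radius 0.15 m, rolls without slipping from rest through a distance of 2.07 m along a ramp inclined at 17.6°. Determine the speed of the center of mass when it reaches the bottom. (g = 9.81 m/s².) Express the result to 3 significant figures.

v ≈ 2.96 m/s

For this body I = (2/5)MR², i.e. k = I/(MR²) = 0.4.
Since it rolls without slipping, ω = v/R and KE = ½Mv² + ½Iω² = ½(1+k)Mv² = (7/10)Mv².
The vertical drop is h = L sinθ = 2.07 × sin17.6° = 0.6259 m.
Energy conservation: Mgh = (7/10)Mv², so v = √(2gh/(1+k)) = √(2 × 9.81 × 0.6259 / 1.4) ≈ 2.96 m/s.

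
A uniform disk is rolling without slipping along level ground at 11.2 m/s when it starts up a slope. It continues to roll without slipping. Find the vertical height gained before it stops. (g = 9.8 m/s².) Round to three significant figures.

h ≈ 9.60 m

For this body I = (1/2)MR², i.e. k = I/(MR²) = 0.5.
The rolling condition ω = v/R makes the rotational term ½I(v/R)² = ½kMv², so KE_total = ½(1+k)Mv² = (3/4)Mv².
At the top the kinetic energy is zero, so (3/4)Mv₀² = Mgh.
Thus h = (1+k)v₀²/(2g) = 1.5 × 11.2² / (2 × 9.8) ≈ 9.60 m.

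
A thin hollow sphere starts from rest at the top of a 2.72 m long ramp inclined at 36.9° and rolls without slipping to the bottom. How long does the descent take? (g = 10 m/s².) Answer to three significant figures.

t ≈ 1.23 s

For this body I = (2/3)MR², i.e. k = I/(MR²) = 2/3.
Along the incline Mg sinθ − f = Ma, and torque about the center fR = Iα = kMR²(a/R) gives f = kMa.
Hence a = g sinθ/(1+k) = 10×sin36.9°/1.667 = 3.603 m/s².
Starting from rest, L = ½at², so t = √(2L/a) = √(2×2.72/3.603) ≈ 1.23 s.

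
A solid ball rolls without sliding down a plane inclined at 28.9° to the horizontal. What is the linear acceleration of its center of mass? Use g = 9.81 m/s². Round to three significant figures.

a ≈ 3.39 m/s²

The moment of inertia is (2/5)MR², giving k ≡ I/(MR²) = 0.4.
Along the incline Mg sinθ − f = Ma, and torque about the center fR = Iα = kMR²(a/R) gives f = kMa.
Eliminating f: Mg sinθ = (1+k)Ma, so a = g sinθ/(1+k) = 9.81 × sin28.9° / 1.4 ≈ 3.39 m/s².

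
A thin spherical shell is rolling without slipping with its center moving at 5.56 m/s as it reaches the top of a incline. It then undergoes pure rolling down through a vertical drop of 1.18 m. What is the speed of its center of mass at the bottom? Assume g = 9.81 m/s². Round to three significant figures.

v ≈ 6.69 m/s

For this body I = (2/3)MR², i.e. k = I/(MR²) = 2/3.
Pure rolling means v = ωR; then KE = ½Mv² + ½I(v/R)² = ½(1+k)Mv² = (5/6)Mv².
Conserving energy between top and bottom: (5/6)Mv² = (5/6)Mv₀² + Mgh, hence v² = v₀² + 2gh/(1+k).
v = √(5.56² + 2×9.81×1.18/1.667) = √44.8 ≈ 6.69 m/s.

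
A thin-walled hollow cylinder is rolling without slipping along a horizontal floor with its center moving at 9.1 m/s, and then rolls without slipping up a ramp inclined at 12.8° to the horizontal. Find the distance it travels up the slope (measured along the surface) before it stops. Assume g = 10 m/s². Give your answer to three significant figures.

With I = MR², the ratio k = I/(MR²) is 1.
The rolling condition ω = v/R makes the rotational term ½I(v/R)² = ½kMv², so KE_total = ½(1+k)Mv² = Mv².
Setting this equal to Mgh gives the vertical rise h = (1+k)v₀²/(2g) = 2×9.1²/(2×10) = 8.281 m.
The distance along the slope is d = h/sinθ = 8.281/sin12.8° ≈ 37.4 m.

d ≈ 37.4 m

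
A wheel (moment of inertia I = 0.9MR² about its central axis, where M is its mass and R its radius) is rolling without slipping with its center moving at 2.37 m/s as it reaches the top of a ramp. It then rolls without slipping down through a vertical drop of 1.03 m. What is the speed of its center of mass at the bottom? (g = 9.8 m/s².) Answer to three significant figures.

v ≈ 4.03 m/s

With I = 0.9MR², the ratio k = I/(MR²) is 0.9.
Since it rolls without slipping, ω = v/R and KE = ½Mv² + ½Iω² = ½(1+k)Mv² = (19/20)Mv².
Conserving energy between top and bottom: (19/20)Mv² = (19/20)Mv₀² + Mgh, hence v² = v₀² + 2gh/(1+k).
v = √(2.37² + 2×9.8×1.03/1.9) = √16.24 ≈ 4.03 m/s.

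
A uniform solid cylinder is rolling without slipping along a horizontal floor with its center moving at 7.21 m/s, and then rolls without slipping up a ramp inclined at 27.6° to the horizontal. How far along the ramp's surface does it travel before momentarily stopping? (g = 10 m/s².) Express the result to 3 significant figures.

With I = (1/2)MR², the ratio k = I/(MR²) is 0.5.
The rolling condition ω = v/R makes the rotational term ½I(v/R)² = ½kMv², so KE_total = ½(1+k)Mv² = (3/4)Mv².
Setting this equal to Mgh gives the vertical rise h = (1+k)v₀²/(2g) = 1.5×7.21²/(2×10) = 3.899 m.
The distance along the slope is d = h/sinθ = 3.899/sin27.6° ≈ 8.42 m.

d ≈ 8.42 m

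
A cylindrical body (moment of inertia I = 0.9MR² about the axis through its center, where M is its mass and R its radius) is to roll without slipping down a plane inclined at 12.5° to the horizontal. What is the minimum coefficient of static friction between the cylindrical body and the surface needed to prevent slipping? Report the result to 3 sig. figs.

μ_min ≈ 0.105

For this body I = 0.9MR², i.e. k = I/(MR²) = 0.9.
Translational: Mg sinθ − f = Ma. Rotational about the CM: fR = Iα = kMRa, so f = kMa.
These give a = g sinθ/(1+k) and the required friction f = kMg sinθ/(1+k).
With N = Mg cosθ, the no-slip condition f ≤ μN gives μ_min = f/N = k tanθ/(1+k).
μ_min = 0.9 × tan12.5° / 1.9 ≈ 0.105.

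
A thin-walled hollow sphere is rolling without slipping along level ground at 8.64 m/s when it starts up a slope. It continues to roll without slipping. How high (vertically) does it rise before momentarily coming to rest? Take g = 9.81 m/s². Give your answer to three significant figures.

h ≈ 6.34 m

The moment of inertia is (2/3)MR², giving k ≡ I/(MR²) = 2/3.
Since it rolls without slipping, ω = v/R and KE = ½Mv² + ½Iω² = ½(1+k)Mv² = (5/6)Mv².
All of this converts to potential energy at the highest point: (5/6)Mv₀² = Mgh.
Thus h = (1+k)v₀²/(2g) = 1.667 × 8.64² / (2 × 9.81) ≈ 6.34 m.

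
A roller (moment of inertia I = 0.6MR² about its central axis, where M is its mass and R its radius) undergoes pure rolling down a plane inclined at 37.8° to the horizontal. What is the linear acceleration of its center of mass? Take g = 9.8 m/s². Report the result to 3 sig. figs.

a ≈ 3.75 m/s²

Here I = 0.6MR², so the shape factor k = I/(MR²) = 0.6.
Newton's second law down the slope: Mg sinθ − f = Ma. The torque equation fR = Iα (with α = a/R) gives f = kMa.
Eliminating f: Mg sinθ = (1+k)Ma, so a = g sinθ/(1+k) = 9.8 × sin37.8° / 1.6 ≈ 3.75 m/s².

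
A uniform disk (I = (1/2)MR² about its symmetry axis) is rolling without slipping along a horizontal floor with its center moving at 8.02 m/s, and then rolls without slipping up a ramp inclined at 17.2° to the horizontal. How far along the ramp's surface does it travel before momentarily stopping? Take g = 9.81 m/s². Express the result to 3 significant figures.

Here I = (1/2)MR², so the shape factor k = I/(MR²) = 0.5.
The rolling condition ω = v/R makes the rotational term ½I(v/R)² = ½kMv², so KE_total = ½(1+k)Mv² = (3/4)Mv².
Setting this equal to Mgh gives the vertical rise h = (1+k)v₀²/(2g) = 1.5×8.02²/(2×9.81) = 4.917 m.
Along the incline, d = h/sinθ = 4.917/sin17.2° ≈ 16.6 m.

d ≈ 16.6 m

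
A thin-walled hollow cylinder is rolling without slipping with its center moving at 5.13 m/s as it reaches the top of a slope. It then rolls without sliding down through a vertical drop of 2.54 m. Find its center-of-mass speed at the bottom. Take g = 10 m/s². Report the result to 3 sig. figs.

v ≈ 7.19 m/s

Here I = MR², so the shape factor k = I/(MR²) = 1.
Pure rolling means v = ωR; then KE = ½Mv² + ½I(v/R)² = ½(1+k)Mv² = Mv².
Energy conservation: Mv₀² + Mgh = Mv², so v² = v₀² + 2gh/(1+k).
v = √(5.13² + 2×10×2.54/2) = √51.72 ≈ 7.19 m/s.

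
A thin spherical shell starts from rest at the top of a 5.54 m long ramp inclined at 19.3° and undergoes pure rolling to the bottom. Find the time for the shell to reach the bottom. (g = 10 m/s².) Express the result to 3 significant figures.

For this body I = (2/3)MR², i.e. k = I/(MR²) = 2/3.
Newton's second law down the slope: Mg sinθ − f = Ma. The torque equation fR = Iα (with α = a/R) gives f = kMa.
Hence a = g sinθ/(1+k) = 10×sin19.3°/1.667 = 1.983 m/s².
Starting from rest, L = ½at², so t = √(2L/a) = √(2×5.54/1.983) ≈ 2.36 s.

t ≈ 2.36 s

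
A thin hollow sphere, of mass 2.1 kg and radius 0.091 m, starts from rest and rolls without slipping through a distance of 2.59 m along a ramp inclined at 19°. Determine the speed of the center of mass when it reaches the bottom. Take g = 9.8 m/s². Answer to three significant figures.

Here I = (2/3)MR², so the shape factor k = I/(MR²) = 2/3.
Pure rolling means v = ωR; then KE = ½Mv² + ½I(v/R)² = ½(1+k)Mv² = (5/6)Mv².
The vertical drop is h = L sinθ = 2.59 × sin19° = 0.8432 m.
Setting Mgh = (5/6)Mv² gives v = √(2gh/(1+k)) = √(2·9.8·0.8432/1.667) ≈ 3.15 m/s.

v ≈ 3.15 m/s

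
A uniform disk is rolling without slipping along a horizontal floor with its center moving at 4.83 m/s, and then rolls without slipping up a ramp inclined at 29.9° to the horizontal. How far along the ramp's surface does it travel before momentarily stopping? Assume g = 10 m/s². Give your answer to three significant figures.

d ≈ 3.51 m

Here I = (1/2)MR², so the shape factor k = I/(MR²) = 0.5.
Pure rolling means v = ωR; then KE = ½Mv² + ½I(v/R)² = ½(1+k)Mv² = (3/4)Mv².
Setting this equal to Mgh gives the vertical rise h = (1+k)v₀²/(2g) = 1.5×4.83²/(2×10) = 1.75 m.
Along the incline, d = h/sinθ = 1.75/sin29.9° ≈ 3.51 m.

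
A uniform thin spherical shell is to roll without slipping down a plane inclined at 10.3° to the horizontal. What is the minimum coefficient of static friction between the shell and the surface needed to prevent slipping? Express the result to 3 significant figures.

The moment of inertia is (2/3)MR², giving k ≡ I/(MR²) = 2/3.
Translational: Mg sinθ − f = Ma. Rotational about the CM: fR = Iα = kMRa, so f = kMa.
These give a = g sinθ/(1+k) and the required friction f = kMg sinθ/(1+k).
With N = Mg cosθ, the no-slip condition f ≤ μN gives μ_min = f/N = k tanθ/(1+k).
μ_min = (2/3) × tan10.3° / 1.667 ≈ 0.0727.

μ_min ≈ 0.0727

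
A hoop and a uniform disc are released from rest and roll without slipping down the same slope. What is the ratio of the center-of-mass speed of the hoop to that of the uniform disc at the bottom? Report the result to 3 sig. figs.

Each satisfies Mgh = ½(1+k)Mv² with k = I/(MR²), so v ∝ 1/√(1+k).
For the hoop k = 1; for the uniform disc k = 0.5.
v₁/v₂ = √((1+k₂)/(1+k₁)) = √(1.5/2) ≈ 0.866.

v_ratio ≈ 0.866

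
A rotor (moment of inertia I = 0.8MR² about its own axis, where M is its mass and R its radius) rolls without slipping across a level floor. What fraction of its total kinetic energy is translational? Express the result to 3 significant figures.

fraction ≈ 0.556

With I = 0.8MR², the ratio k = I/(MR²) is 0.8.
Since ω = v/R, the translational part is ½Mv² and the rotational part is ½I(v/R)² = ½kMv²; the total is ½(1+k)Mv².
The translational fraction is therefore 1/(1+k) = 1/1.8 ≈ 0.556.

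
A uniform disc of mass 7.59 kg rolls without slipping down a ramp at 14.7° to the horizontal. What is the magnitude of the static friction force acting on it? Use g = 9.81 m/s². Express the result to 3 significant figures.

f ≈ 6.30 N

With I = (1/2)MR², the ratio k = I/(MR²) is 0.5.
Newton's second law down the slope: Mg sinθ − f = Ma. The torque equation fR = Iα (with α = a/R) gives f = kMa.
Combining, a = g sinθ/(1+k) and f = kMa = kMg sinθ/(1+k).
f = 0.5 × 7.59 × 9.81 × sin14.7° / 1.5 ≈ 6.30 N.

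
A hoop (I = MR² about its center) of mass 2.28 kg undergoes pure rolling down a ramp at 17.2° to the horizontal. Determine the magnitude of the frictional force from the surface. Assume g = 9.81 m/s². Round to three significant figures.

f ≈ 3.31 N

With I = MR², the ratio k = I/(MR²) is 1.
Along the incline Mg sinθ − f = Ma, and torque about the center fR = Iα = kMR²(a/R) gives f = kMa.
Combining, a = g sinθ/(1+k) and f = kMa = kMg sinθ/(1+k).
f = 1 × 2.28 × 9.81 × sin17.2° / 2 ≈ 3.31 N.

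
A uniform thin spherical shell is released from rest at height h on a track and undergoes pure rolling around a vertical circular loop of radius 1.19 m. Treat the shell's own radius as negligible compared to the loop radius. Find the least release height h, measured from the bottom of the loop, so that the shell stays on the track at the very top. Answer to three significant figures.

h_min ≈ 3.37 m

With I = (2/3)MR², the ratio k = I/(MR²) is 2/3.
At the top of the loop, the minimum-contact condition is Mg = Mv_top²/r, so v_top² = gr.
With ω = v/R, the kinetic energy at speed v is ½(1+k)Mv² = (5/6)Mv².
Energy conservation from release (height h) to the top (height 2r): Mgh = Mg(2r) + (5/6)M·gr.
Thus h_min = 2r + (1+k)r/2 = r(2 + 1.667/2) = 1.19 × 2.833 ≈ 3.37 m.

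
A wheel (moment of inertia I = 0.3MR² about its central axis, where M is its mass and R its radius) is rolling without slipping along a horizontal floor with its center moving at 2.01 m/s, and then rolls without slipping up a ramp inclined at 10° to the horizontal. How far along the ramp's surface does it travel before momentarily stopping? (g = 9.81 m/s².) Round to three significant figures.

With I = 0.3MR², the ratio k = I/(MR²) is 0.3.
The rolling condition ω = v/R makes the rotational term ½I(v/R)² = ½kMv², so KE_total = ½(1+k)Mv² = (13/20)Mv².
Setting this equal to Mgh gives the vertical rise h = (1+k)v₀²/(2g) = 1.3×2.01²/(2×9.81) = 0.2677 m.
The distance along the slope is d = h/sinθ = 0.2677/sin10° ≈ 1.54 m.

d ≈ 1.54 m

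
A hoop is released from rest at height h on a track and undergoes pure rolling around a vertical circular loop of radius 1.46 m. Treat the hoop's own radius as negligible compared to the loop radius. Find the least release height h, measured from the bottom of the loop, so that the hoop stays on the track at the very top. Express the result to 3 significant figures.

For this body I = MR², i.e. k = I/(MR²) = 1.
At the top of the loop, the minimum-contact condition is Mg = Mv_top²/r, so v_top² = gr.
With ω = v/R, the kinetic energy at speed v is ½(1+k)Mv² = Mv².
Energy conservation from release (height h) to the top (height 2r): Mgh = Mg(2r) + M·gr.
Thus h_min = 2r + (1+k)r/2 = r(2 + 2/2) = 1.46 × 3 ≈ 4.38 m.

h_min ≈ 4.38 m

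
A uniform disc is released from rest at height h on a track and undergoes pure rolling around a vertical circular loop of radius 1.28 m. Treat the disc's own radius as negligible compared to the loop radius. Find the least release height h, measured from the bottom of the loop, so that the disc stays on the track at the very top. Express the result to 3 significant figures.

The moment of inertia is (1/2)MR², giving k ≡ I/(MR²) = 0.5.
At the top of the loop, the minimum-contact condition is Mg = Mv_top²/r, so v_top² = gr.
With ω = v/R, the kinetic energy at speed v is ½(1+k)Mv² = (3/4)Mv².
Energy conservation from release (height h) to the top (height 2r): Mgh = Mg(2r) + (3/4)M·gr.
Thus h_min = 2r + (1+k)r/2 = r(2 + 1.5/2) = 1.28 × 2.75 ≈ 3.52 m.

h_min ≈ 3.52 m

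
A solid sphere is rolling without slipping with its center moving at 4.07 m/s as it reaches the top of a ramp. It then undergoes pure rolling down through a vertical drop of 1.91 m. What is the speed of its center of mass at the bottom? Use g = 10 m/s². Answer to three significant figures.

v ≈ 6.62 m/s

For this body I = (2/5)MR², i.e. k = I/(MR²) = 0.4.
Pure rolling means v = ωR; then KE = ½Mv² + ½I(v/R)² = ½(1+k)Mv² = (7/10)Mv².
Energy conservation: (7/10)Mv₀² + Mgh = (7/10)Mv², so v² = v₀² + 2gh/(1+k).
v = √(4.07² + 2×10×1.91/1.4) = √43.85 ≈ 6.62 m/s.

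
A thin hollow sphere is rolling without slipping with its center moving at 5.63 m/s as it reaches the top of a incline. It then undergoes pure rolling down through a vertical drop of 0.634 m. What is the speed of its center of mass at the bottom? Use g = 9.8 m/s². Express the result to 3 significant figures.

With I = (2/3)MR², the ratio k = I/(MR²) is 2/3.
Since it rolls without slipping, ω = v/R and KE = ½Mv² + ½Iω² = ½(1+k)Mv² = (5/6)Mv².
Energy conservation: (5/6)Mv₀² + Mgh = (5/6)Mv², so v² = v₀² + 2gh/(1+k).
v = √(5.63² + 2×9.8×0.634/1.667) = √39.15 ≈ 6.26 m/s.

v ≈ 6.26 m/s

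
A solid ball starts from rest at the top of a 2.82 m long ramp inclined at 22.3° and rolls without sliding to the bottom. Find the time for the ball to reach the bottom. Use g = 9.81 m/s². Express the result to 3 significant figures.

For this body I = (2/5)MR², i.e. k = I/(MR²) = 0.4.
Translational: Mg sinθ − f = Ma. Rotational about the CM: fR = Iα = kMRa, so f = kMa.
Hence a = g sinθ/(1+k) = 9.81×sin22.3°/1.4 = 2.659 m/s².
With constant a from rest, t = √(2L/a) = √(2·2.82/2.659) ≈ 1.46 s.

t ≈ 1.46 s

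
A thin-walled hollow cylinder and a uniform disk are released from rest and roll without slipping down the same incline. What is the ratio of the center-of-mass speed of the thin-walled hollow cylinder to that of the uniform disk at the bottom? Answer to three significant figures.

Each satisfies Mgh = ½(1+k)Mv² with k = I/(MR²), so v ∝ 1/√(1+k).
For the thin-walled hollow cylinder k = 1; for the uniform disk k = 0.5.
v₁/v₂ = √((1+k₂)/(1+k₁)) = √(1.5/2) ≈ 0.866.

v_ratio ≈ 0.866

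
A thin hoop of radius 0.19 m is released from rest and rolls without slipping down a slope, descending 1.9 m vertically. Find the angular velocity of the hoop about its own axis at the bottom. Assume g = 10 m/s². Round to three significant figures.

ω ≈ 22.9 rad/s

With I = MR², the ratio k = I/(MR²) is 1.
The rolling condition ω = v/R makes the rotational term ½I(v/R)² = ½kMv², so KE_total = ½(1+k)Mv² = Mv².
Energy conservation Mgh = ½(1+k)Mv² gives v = √(2gh/(1+k)) = √(2 × 10 × 1.9 / 2) = 4.359 m/s.
Then ω = v/R = 4.359 / 0.19 ≈ 22.9 rad/s.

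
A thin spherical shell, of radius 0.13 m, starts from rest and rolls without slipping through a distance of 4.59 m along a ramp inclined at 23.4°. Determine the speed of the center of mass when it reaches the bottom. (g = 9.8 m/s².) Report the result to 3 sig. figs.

For this body I = (2/3)MR², i.e. k = I/(MR²) = 2/3.
The rolling condition ω = v/R makes the rotational term ½I(v/R)² = ½kMv², so KE_total = ½(1+k)Mv² = (5/6)Mv².
The vertical drop is h = L sinθ = 4.59 × sin23.4° = 1.823 m.
Setting Mgh = (5/6)Mv² gives v = √(2gh/(1+k)) = √(2·9.8·1.823/1.667) ≈ 4.63 m/s.

v ≈ 4.63 m/s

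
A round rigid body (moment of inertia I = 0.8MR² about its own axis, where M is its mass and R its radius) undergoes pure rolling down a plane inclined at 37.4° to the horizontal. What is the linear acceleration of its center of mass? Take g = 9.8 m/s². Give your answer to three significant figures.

Here I = 0.8MR², so the shape factor k = I/(MR²) = 0.8.
Along the incline Mg sinθ − f = Ma, and torque about the center fR = Iα = kMR²(a/R) gives f = kMa.
Eliminating f: Mg sinθ = (1+k)Ma, so a = g sinθ/(1+k) = 9.8 × sin37.4° / 1.8 ≈ 3.31 m/s².

a ≈ 3.31 m/s²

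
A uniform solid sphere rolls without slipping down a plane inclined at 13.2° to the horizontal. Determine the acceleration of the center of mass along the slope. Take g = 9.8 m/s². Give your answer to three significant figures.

For this body I = (2/5)MR², i.e. k = I/(MR²) = 0.4.
Newton's second law down the slope: Mg sinθ − f = Ma. The torque equation fR = Iα (with α = a/R) gives f = kMa.
Eliminating f: Mg sinθ = (1+k)Ma, so a = g sinθ/(1+k) = 9.8 × sin13.2° / 1.4 ≈ 1.60 m/s².

a ≈ 1.60 m/s²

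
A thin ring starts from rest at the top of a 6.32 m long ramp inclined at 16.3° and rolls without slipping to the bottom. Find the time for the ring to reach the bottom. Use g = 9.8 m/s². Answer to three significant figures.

t ≈ 3.03 s

The moment of inertia is MR², giving k ≡ I/(MR²) = 1.
Newton's second law down the slope: Mg sinθ − f = Ma. The torque equation fR = Iα (with α = a/R) gives f = kMa.
Hence a = g sinθ/(1+k) = 9.8×sin16.3°/2 = 1.375 m/s².
With constant a from rest, t = √(2L/a) = √(2·6.32/1.375) ≈ 3.03 s.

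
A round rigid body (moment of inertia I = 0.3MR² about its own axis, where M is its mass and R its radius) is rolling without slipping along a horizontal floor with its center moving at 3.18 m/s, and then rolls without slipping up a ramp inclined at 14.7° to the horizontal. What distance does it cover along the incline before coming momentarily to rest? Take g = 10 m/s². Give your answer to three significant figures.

With I = 0.3MR², the ratio k = I/(MR²) is 0.3.
Since it rolls without slipping, ω = v/R and KE = ½Mv² + ½Iω² = ½(1+k)Mv² = (13/20)Mv².
Setting this equal to Mgh gives the vertical rise h = (1+k)v₀²/(2g) = 1.3×3.18²/(2×10) = 0.6573 m.
Along the incline, d = h/sinθ = 0.6573/sin14.7° ≈ 2.59 m.

d ≈ 2.59 m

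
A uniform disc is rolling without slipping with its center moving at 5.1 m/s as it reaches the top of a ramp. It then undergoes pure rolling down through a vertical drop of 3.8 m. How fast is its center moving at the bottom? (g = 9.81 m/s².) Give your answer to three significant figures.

With I = (1/2)MR², the ratio k = I/(MR²) is 0.5.
The rolling condition ω = v/R makes the rotational term ½I(v/R)² = ½kMv², so KE_total = ½(1+k)Mv² = (3/4)Mv².
Conserving energy between top and bottom: (3/4)Mv² = (3/4)Mv₀² + Mgh, hence v² = v₀² + 2gh/(1+k).
v = √(5.1² + 2×9.81×3.8/1.5) = √75.71 ≈ 8.70 m/s.

v ≈ 8.70 m/s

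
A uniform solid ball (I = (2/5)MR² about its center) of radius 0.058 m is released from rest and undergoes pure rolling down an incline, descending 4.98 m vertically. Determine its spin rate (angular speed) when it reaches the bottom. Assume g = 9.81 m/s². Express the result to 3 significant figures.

With I = (2/5)MR², the ratio k = I/(MR²) is 0.4.
Since it rolls without slipping, ω = v/R and KE = ½Mv² + ½Iω² = ½(1+k)Mv² = (7/10)Mv².
Energy conservation Mgh = ½(1+k)Mv² gives v = √(2gh/(1+k)) = √(2 × 9.81 × 4.98 / 1.4) = 8.354 m/s.
The angular speed follows from ω = v/R = 8.354/0.058 ≈ 144 rad/s.

ω ≈ 144 rad/s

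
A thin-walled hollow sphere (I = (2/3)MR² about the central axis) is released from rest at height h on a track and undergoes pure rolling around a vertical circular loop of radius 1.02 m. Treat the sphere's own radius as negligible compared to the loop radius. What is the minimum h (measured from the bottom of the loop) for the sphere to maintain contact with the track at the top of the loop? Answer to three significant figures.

For this body I = (2/3)MR², i.e. k = I/(MR²) = 2/3.
At the top of the loop, the minimum-contact condition is Mg = Mv_top²/r, so v_top² = gr.
With ω = v/R, the kinetic energy at speed v is ½(1+k)Mv² = (5/6)Mv².
Energy conservation from release (height h) to the top (height 2r): Mgh = Mg(2r) + (5/6)M·gr.
Thus h_min = 2r + (1+k)r/2 = r(2 + 1.667/2) = 1.02 × 2.833 ≈ 2.89 m.

h_min ≈ 2.89 m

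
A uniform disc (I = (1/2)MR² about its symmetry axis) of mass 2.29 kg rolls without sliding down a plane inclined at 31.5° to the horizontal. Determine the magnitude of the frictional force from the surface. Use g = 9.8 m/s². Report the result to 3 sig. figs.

f ≈ 3.91 N

The moment of inertia is (1/2)MR², giving k ≡ I/(MR²) = 0.5.
Newton's second law down the slope: Mg sinθ − f = Ma. The torque equation fR = Iα (with α = a/R) gives f = kMa.
Combining, a = g sinθ/(1+k) and f = kMa = kMg sinθ/(1+k).
f = 0.5 × 2.29 × 9.8 × sin31.5° / 1.5 ≈ 3.91 N.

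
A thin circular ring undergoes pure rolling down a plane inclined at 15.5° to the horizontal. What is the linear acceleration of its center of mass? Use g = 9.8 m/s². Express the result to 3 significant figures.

With I = MR², the ratio k = I/(MR²) is 1.
Newton's second law down the slope: Mg sinθ − f = Ma. The torque equation fR = Iα (with α = a/R) gives f = kMa.
Eliminating f: Mg sinθ = (1+k)Ma, so a = g sinθ/(1+k) = 9.8 × sin15.5° / 2 ≈ 1.31 m/s².

a ≈ 1.31 m/s²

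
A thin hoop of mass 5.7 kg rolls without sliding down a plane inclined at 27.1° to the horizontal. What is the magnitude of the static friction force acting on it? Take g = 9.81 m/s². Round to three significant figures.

f ≈ 12.7 N

The moment of inertia is MR², giving k ≡ I/(MR²) = 1.
Newton's second law down the slope: Mg sinθ − f = Ma. The torque equation fR = Iα (with α = a/R) gives f = kMa.
Combining, a = g sinθ/(1+k) and f = kMa = kMg sinθ/(1+k).
f = 1 × 5.7 × 9.81 × sin27.1° / 2 ≈ 12.7 N.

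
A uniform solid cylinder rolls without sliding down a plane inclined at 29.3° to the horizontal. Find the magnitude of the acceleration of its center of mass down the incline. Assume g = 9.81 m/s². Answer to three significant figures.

a ≈ 3.20 m/s²

The moment of inertia is (1/2)MR², giving k ≡ I/(MR²) = 0.5.
Along the incline Mg sinθ − f = Ma, and torque about the center fR = Iα = kMR²(a/R) gives f = kMa.
Eliminating f: Mg sinθ = (1+k)Ma, so a = g sinθ/(1+k) = 9.81 × sin29.3° / 1.5 ≈ 3.20 m/s².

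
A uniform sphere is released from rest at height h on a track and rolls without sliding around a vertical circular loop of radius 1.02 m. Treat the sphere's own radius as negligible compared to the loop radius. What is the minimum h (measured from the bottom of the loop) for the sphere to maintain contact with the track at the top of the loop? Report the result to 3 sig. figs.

With I = (2/5)MR², the ratio k = I/(MR²) is 0.4.
At the top, contact is just lost when gravity alone supplies the centripetal force: Mg = Mv_top²/r, i.e. v_top² = gr.
With ω = v/R, the kinetic energy at speed v is ½(1+k)Mv² = (7/10)Mv².
Energy conservation from release (height h) to the top (height 2r): Mgh = Mg(2r) + (7/10)M·gr.
Thus h_min = 2r + (1+k)r/2 = r(2 + 1.4/2) = 1.02 × 2.7 ≈ 2.75 m.

h_min ≈ 2.75 m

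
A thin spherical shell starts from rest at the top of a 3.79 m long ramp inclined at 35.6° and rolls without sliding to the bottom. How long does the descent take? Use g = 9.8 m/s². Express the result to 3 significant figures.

The moment of inertia is (2/3)MR², giving k ≡ I/(MR²) = 2/3.
Newton's second law down the slope: Mg sinθ − f = Ma. The torque equation fR = Iα (with α = a/R) gives f = kMa.
Hence a = g sinθ/(1+k) = 9.8×sin35.6°/1.667 = 3.423 m/s².
Starting from rest, L = ½at², so t = √(2L/a) = √(2×3.79/3.423) ≈ 1.49 s.

t ≈ 1.49 s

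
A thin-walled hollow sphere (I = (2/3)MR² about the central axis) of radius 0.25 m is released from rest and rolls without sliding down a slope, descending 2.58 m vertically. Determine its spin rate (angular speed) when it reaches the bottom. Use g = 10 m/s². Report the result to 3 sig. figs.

ω ≈ 22.3 rad/s

The moment of inertia is (2/3)MR², giving k ≡ I/(MR²) = 2/3.
Rolling without slipping gives ω = v/R, so the total kinetic energy is ½Mv² + ½Iω² = ½(1+k)Mv² = (5/6)Mv².
Energy conservation Mgh = ½(1+k)Mv² gives v = √(2gh/(1+k)) = √(2 × 10 × 2.58 / 1.667) = 5.564 m/s.
The angular speed follows from ω = v/R = 5.564/0.25 ≈ 22.3 rad/s.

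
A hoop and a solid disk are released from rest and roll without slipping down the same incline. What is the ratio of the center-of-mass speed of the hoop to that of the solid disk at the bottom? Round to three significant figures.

v_ratio ≈ 0.866

Each satisfies Mgh = ½(1+k)Mv² with k = I/(MR²), so v ∝ 1/√(1+k).
For the hoop k = 1; for the solid disk k = 0.5.
v₁/v₂ = √((1+k₂)/(1+k₁)) = √(1.5/2) ≈ 0.866.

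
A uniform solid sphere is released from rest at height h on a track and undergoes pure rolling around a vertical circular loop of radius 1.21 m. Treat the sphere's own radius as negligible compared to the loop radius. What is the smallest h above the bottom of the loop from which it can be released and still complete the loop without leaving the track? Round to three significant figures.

Here I = (2/5)MR², so the shape factor k = I/(MR²) = 0.4.
At the top of the loop, the minimum-contact condition is Mg = Mv_top²/r, so v_top² = gr.
With ω = v/R, the kinetic energy at speed v is ½(1+k)Mv² = (7/10)Mv².
Energy conservation from release (height h) to the top (height 2r): Mgh = Mg(2r) + (7/10)M·gr.
Thus h_min = 2r + (1+k)r/2 = r(2 + 1.4/2) = 1.21 × 2.7 ≈ 3.27 m.

h_min ≈ 3.27 m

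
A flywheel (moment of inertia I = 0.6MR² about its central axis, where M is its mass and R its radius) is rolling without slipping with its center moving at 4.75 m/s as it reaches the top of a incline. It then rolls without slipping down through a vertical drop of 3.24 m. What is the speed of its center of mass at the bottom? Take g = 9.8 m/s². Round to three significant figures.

For this body I = 0.6MR², i.e. k = I/(MR²) = 0.6.
Rolling without slipping gives ω = v/R, so the total kinetic energy is ½Mv² + ½Iω² = ½(1+k)Mv² = (4/5)Mv².
Conserving energy between top and bottom: (4/5)Mv² = (4/5)Mv₀² + Mgh, hence v² = v₀² + 2gh/(1+k).
v = √(4.75² + 2×9.8×3.24/1.6) = √62.25 ≈ 7.89 m/s.

v ≈ 7.89 m/s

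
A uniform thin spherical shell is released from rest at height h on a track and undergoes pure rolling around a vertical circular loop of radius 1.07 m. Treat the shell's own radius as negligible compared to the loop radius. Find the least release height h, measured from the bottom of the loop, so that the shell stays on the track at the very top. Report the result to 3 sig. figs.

For this body I = (2/3)MR², i.e. k = I/(MR²) = 2/3.
At the top of the loop, the minimum-contact condition is Mg = Mv_top²/r, so v_top² = gr.
With ω = v/R, the kinetic energy at speed v is ½(1+k)Mv² = (5/6)Mv².
Energy conservation from release (height h) to the top (height 2r): Mgh = Mg(2r) + (5/6)M·gr.
Thus h_min = 2r + (1+k)r/2 = r(2 + 1.667/2) = 1.07 × 2.833 ≈ 3.03 m.

h_min ≈ 3.03 m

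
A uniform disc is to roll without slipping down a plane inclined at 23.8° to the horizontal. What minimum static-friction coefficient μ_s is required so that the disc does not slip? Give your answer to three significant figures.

For this body I = (1/2)MR², i.e. k = I/(MR²) = 0.5.
Newton's second law down the slope: Mg sinθ − f = Ma. The torque equation fR = Iα (with α = a/R) gives f = kMa.
These give a = g sinθ/(1+k) and the required friction f = kMg sinθ/(1+k).
With N = Mg cosθ, the no-slip condition f ≤ μN gives μ_min = f/N = k tanθ/(1+k).
μ_min = 0.5 × tan23.8° / 1.5 ≈ 0.147.

μ_min ≈ 0.147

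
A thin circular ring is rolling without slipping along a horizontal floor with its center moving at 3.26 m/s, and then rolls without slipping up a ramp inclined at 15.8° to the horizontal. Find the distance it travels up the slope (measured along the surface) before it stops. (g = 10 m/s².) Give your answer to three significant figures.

For this body I = MR², i.e. k = I/(MR²) = 1.
Since it rolls without slipping, ω = v/R and KE = ½Mv² + ½Iω² = ½(1+k)Mv² = Mv².
Setting this equal to Mgh gives the vertical rise h = (1+k)v₀²/(2g) = 2×3.26²/(2×10) = 1.063 m.
Along the incline, d = h/sinθ = 1.063/sin15.8° ≈ 3.90 m.

d ≈ 3.90 m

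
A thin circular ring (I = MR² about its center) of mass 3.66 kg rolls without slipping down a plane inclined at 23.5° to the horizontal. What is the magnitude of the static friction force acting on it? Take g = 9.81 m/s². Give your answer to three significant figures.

f ≈ 7.16 N

For this body I = MR², i.e. k = I/(MR²) = 1.
Newton's second law down the slope: Mg sinθ − f = Ma. The torque equation fR = Iα (with α = a/R) gives f = kMa.
Combining, a = g sinθ/(1+k) and f = kMa = kMg sinθ/(1+k).
f = 1 × 3.66 × 9.81 × sin23.5° / 2 ≈ 7.16 N.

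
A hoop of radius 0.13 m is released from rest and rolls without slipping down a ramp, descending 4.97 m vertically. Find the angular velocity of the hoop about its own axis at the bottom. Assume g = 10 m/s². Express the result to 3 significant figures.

With I = MR², the ratio k = I/(MR²) is 1.
The rolling condition ω = v/R makes the rotational term ½I(v/R)² = ½kMv², so KE_total = ½(1+k)Mv² = Mv².
Energy conservation Mgh = ½(1+k)Mv² gives v = √(2gh/(1+k)) = √(2 × 10 × 4.97 / 2) = 7.05 m/s.
The angular speed follows from ω = v/R = 7.05/0.13 ≈ 54.2 rad/s.

ω ≈ 54.2 rad/s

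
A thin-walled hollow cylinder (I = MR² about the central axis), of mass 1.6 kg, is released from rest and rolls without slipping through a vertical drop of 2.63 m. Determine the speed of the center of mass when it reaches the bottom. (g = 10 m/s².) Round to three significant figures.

For this body I = MR², i.e. k = I/(MR²) = 1.
Since it rolls without slipping, ω = v/R and KE = ½Mv² + ½Iω² = ½(1+k)Mv² = Mv².
Setting Mgh = Mv² gives v = √(2gh/(1+k)) = √(2·10·2.63/2) ≈ 5.13 m/s.

v ≈ 5.13 m/s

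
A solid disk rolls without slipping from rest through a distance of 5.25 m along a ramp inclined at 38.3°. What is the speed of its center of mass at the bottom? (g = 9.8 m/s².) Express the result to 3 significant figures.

The moment of inertia is (1/2)MR², giving k ≡ I/(MR²) = 0.5.
Rolling without slipping gives ω = v/R, so the total kinetic energy is ½Mv² + ½Iω² = ½(1+k)Mv² = (3/4)Mv².
The vertical drop is h = L sinθ = 5.25 × sin38.3° = 3.254 m.
Setting Mgh = (3/4)Mv² gives v = √(2gh/(1+k)) = √(2·9.8·3.254/1.5) ≈ 6.52 m/s.

v ≈ 6.52 m/s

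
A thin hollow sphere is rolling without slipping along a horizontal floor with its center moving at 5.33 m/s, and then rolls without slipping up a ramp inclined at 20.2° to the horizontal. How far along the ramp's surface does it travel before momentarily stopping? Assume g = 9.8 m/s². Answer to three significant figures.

d ≈ 7.00 m

With I = (2/3)MR², the ratio k = I/(MR²) is 2/3.
Pure rolling means v = ωR; then KE = ½Mv² + ½I(v/R)² = ½(1+k)Mv² = (5/6)Mv².
Setting this equal to Mgh gives the vertical rise h = (1+k)v₀²/(2g) = 1.667×5.33²/(2×9.8) = 2.416 m.
The distance along the slope is d = h/sinθ = 2.416/sin20.2° ≈ 7.00 m.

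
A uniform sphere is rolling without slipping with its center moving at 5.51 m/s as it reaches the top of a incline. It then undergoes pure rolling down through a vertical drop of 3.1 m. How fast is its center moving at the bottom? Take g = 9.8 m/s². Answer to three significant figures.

v ≈ 8.59 m/s

Here I = (2/5)MR², so the shape factor k = I/(MR²) = 0.4.
Rolling without slipping gives ω = v/R, so the total kinetic energy is ½Mv² + ½Iω² = ½(1+k)Mv² = (7/10)Mv².
Energy conservation: (7/10)Mv₀² + Mgh = (7/10)Mv², so v² = v₀² + 2gh/(1+k).
v = √(5.51² + 2×9.8×3.1/1.4) = √73.76 ≈ 8.59 m/s.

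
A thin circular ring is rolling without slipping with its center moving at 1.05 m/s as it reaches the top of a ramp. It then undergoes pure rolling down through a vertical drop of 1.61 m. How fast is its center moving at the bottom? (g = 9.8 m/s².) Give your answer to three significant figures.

The moment of inertia is MR², giving k ≡ I/(MR²) = 1.
Rolling without slipping gives ω = v/R, so the total kinetic energy is ½Mv² + ½Iω² = ½(1+k)Mv² = Mv².
Conserving energy between top and bottom: Mv² = Mv₀² + Mgh, hence v² = v₀² + 2gh/(1+k).
v = √(1.05² + 2×9.8×1.61/2) = √16.88 ≈ 4.11 m/s.

v ≈ 4.11 m/s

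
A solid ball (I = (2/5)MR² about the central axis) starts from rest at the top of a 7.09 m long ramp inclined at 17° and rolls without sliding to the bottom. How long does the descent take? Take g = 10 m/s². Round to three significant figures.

t ≈ 2.61 s

Here I = (2/5)MR², so the shape factor k = I/(MR²) = 0.4.
Newton's second law down the slope: Mg sinθ − f = Ma. The torque equation fR = Iα (with α = a/R) gives f = kMa.
Hence a = g sinθ/(1+k) = 10×sin17°/1.4 = 2.088 m/s².
With constant a from rest, t = √(2L/a) = √(2·7.09/2.088) ≈ 2.61 s.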